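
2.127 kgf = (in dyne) 2.086e+06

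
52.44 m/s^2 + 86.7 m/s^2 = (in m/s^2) 139.1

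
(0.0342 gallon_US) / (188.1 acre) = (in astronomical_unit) 1.137e-21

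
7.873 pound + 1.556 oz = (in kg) 3.615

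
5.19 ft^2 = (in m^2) 0.4822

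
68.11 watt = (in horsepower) 0.09134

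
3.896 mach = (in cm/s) 1.327e+05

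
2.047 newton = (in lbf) 0.4602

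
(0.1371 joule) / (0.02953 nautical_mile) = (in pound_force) 0.0005636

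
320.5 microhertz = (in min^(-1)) 0.01923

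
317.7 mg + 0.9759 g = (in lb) 0.002852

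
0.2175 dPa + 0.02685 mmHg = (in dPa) 36.01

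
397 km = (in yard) 4.342e+05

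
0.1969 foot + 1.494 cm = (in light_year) 7.923e-18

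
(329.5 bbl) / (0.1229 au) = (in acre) 7.041e-13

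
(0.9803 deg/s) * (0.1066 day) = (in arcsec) 3.25e+07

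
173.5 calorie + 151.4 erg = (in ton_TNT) 1.735e-07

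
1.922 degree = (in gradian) 2.136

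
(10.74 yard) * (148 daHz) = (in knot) 2.825e+04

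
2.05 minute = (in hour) 0.03417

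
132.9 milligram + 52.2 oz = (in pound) 3.263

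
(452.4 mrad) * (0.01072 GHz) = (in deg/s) 2.779e+08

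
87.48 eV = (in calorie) 3.35e-18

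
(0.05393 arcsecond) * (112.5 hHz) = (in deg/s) 0.1685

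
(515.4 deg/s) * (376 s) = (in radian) 3382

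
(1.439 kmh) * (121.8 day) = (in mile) 2614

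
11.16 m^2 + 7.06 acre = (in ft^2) 3.077e+05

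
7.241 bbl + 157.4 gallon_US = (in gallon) 461.5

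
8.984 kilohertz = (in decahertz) 898.4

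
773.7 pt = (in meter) 0.2729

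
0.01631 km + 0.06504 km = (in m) 81.35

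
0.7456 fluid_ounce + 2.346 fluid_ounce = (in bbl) 0.0005751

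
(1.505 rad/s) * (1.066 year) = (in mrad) 5.059e+10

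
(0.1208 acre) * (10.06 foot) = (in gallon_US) 3.96e+05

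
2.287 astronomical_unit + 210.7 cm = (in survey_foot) 1.122e+12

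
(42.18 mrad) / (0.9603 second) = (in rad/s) 0.04392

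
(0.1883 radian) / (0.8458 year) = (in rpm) 6.741e-08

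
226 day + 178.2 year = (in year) 178.8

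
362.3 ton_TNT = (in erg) 1.516e+19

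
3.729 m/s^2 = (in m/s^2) 3.729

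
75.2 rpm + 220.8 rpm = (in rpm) 296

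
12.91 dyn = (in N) 0.0001291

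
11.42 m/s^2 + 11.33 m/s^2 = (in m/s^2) 22.75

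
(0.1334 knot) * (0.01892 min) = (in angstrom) 7.791e+08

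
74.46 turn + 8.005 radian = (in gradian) 3.029e+04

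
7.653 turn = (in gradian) 3061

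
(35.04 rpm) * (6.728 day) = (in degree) 1.222e+08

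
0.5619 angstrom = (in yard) 6.145e-11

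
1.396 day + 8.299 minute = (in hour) 33.64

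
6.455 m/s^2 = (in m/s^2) 6.455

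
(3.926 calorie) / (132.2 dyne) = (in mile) 7.721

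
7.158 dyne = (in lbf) 1.609e-05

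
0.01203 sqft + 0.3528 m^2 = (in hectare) 3.539e-05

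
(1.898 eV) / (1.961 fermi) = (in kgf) 1.581e-05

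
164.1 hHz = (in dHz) 1.641e+05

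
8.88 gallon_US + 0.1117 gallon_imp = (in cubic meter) 0.03412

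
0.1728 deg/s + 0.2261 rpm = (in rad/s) 0.02669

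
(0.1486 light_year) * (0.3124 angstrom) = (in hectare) 4.392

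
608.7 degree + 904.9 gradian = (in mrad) 2.484e+04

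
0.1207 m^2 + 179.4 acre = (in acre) 179.4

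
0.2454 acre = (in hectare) 0.09931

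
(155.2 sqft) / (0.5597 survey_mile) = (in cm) 1.601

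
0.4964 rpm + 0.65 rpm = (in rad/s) 0.1201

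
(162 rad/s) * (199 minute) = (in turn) 3.079e+05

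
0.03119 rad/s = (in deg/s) 1.787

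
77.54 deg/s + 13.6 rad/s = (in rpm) 142.8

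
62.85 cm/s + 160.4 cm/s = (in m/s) 2.232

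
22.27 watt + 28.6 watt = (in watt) 50.87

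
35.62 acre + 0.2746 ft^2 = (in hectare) 14.41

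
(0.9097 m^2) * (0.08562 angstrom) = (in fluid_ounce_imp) 2.741e-07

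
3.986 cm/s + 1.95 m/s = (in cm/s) 199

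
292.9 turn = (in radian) 1840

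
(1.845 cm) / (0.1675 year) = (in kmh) 1.257e-08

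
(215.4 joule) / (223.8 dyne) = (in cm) 9.625e+06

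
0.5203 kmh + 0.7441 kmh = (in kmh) 1.264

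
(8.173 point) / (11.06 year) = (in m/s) 8.266e-12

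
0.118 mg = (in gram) 0.000118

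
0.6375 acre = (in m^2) 2580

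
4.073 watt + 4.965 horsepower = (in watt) 3706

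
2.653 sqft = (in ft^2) 2.653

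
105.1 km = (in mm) 1.051e+08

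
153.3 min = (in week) 0.01521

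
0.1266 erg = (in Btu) 1.2e-11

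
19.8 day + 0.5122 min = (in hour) 475.2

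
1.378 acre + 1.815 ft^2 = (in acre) 1.378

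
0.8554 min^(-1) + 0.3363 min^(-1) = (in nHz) 1.986e+07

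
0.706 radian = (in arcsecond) 1.456e+05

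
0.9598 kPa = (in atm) 0.009472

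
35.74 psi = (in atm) 2.432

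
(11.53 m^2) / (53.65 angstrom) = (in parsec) 6.965e-08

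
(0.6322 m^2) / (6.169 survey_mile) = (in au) 4.257e-16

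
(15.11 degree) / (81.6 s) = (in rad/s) 0.003232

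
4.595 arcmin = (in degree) 0.07658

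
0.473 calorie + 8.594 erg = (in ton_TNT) 4.73e-10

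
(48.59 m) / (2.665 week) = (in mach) 8.854e-08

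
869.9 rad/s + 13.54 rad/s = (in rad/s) 883.4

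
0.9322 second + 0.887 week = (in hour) 149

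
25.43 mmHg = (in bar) 0.0339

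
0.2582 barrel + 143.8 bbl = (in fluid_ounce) 7.745e+05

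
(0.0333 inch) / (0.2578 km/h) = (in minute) 0.0001969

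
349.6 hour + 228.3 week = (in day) 1613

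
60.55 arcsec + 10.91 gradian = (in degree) 9.836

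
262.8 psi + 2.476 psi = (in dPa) 1.829e+07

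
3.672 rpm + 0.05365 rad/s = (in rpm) 4.184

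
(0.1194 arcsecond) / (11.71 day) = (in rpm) 5.464e-12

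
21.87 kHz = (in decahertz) 2187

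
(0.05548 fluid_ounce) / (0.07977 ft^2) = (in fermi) 2.214e+11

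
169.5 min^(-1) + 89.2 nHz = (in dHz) 28.25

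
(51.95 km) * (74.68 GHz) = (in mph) 8.678e+15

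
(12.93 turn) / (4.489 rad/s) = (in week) 2.992e-05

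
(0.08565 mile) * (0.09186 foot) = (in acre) 0.0009537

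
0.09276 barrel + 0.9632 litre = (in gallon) 4.15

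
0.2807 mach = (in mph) 213.8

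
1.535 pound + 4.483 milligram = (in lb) 1.535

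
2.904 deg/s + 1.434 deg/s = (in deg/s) 4.338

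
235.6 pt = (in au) 5.556e-13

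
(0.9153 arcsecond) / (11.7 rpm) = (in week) 5.988e-12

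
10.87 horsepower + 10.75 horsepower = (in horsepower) 21.62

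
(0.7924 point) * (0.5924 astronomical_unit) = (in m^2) 2.477e+07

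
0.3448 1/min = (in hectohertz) 5.747e-05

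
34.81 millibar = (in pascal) 3481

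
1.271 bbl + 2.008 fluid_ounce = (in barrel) 1.271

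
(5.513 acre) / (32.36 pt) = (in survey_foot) 6.412e+06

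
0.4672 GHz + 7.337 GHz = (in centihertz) 7.804e+11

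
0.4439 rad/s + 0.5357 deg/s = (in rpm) 4.328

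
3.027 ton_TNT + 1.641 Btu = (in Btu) 1.2e+07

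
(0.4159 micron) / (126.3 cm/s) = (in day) 3.811e-12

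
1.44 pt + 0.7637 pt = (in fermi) 7.774e+11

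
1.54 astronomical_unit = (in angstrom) 2.304e+21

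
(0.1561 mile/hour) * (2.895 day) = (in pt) 4.948e+07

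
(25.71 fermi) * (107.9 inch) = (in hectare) 7.046e-18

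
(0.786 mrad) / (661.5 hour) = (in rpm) 3.152e-09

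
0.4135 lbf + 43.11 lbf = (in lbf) 43.52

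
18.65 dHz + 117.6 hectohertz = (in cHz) 1.176e+06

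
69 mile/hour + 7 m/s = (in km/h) 136.2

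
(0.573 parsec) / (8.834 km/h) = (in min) 1.201e+14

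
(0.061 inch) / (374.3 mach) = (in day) 1.407e-13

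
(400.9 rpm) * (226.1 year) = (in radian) 2.993e+11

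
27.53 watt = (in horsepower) 0.03692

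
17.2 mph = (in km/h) 27.68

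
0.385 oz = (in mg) 1.091e+04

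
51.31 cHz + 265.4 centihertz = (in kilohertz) 0.003167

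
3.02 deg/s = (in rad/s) 0.05271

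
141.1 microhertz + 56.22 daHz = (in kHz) 0.5622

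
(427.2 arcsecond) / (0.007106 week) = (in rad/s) 4.819e-07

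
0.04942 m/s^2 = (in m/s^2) 0.04942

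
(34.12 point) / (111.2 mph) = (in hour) 6.726e-08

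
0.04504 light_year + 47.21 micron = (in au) 2848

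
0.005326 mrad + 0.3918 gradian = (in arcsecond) 1271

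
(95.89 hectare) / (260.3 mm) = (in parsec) 1.194e-10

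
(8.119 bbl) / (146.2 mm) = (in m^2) 8.829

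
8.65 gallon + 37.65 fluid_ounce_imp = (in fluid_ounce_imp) 1190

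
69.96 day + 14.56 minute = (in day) 69.97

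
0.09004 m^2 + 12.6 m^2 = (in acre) 0.003136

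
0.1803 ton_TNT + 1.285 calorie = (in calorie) 1.803e+08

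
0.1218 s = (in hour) 3.383e-05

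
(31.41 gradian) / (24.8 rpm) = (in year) 6.024e-09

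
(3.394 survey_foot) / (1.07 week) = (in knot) 3.107e-06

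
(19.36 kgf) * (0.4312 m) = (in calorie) 19.57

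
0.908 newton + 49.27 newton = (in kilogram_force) 5.117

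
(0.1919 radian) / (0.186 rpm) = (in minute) 0.1642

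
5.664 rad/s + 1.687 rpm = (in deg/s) 334.6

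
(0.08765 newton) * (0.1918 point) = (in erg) 59.31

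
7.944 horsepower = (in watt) 5924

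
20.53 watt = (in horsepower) 0.02753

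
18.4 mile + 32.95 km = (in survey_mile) 38.87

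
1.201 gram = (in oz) 0.04236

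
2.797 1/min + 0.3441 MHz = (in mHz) 3.441e+08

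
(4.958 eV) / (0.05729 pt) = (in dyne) 3.93e-09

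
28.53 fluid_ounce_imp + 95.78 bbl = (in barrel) 95.79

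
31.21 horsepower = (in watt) 2.327e+04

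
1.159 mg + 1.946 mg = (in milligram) 3.105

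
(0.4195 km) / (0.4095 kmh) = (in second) 3688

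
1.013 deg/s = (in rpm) 0.1688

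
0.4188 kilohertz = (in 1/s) 418.8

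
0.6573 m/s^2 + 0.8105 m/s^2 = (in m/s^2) 1.468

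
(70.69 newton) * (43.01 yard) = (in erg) 2.78e+10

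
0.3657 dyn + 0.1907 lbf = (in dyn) 8.483e+04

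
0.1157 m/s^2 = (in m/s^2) 0.1157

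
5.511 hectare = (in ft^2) 5.932e+05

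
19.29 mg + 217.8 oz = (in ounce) 217.8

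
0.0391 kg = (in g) 39.1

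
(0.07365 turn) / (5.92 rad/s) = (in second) 0.07817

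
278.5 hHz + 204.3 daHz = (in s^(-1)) 2.989e+04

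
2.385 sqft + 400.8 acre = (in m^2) 1.622e+06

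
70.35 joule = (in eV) 4.391e+20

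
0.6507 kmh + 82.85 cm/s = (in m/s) 1.009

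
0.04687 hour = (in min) 2.812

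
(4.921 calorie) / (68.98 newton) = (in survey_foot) 0.9793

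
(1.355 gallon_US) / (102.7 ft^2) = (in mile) 3.34e-07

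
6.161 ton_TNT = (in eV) 1.609e+29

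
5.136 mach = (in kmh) 6296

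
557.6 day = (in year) 1.528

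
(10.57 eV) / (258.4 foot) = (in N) 2.15e-20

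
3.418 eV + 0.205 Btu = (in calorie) 51.69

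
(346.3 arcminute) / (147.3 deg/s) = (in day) 4.535e-07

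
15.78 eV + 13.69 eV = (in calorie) 1.128e-18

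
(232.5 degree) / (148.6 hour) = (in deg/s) 0.0004346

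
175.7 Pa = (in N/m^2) 175.7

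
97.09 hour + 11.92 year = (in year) 11.93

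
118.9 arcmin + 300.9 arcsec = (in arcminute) 123.9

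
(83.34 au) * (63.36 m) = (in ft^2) 8.503e+15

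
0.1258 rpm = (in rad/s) 0.01317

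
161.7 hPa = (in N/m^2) 1.617e+04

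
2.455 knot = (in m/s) 1.263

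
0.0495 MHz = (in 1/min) 2.97e+06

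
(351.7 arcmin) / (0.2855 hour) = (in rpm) 0.0009505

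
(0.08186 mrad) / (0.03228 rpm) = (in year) 7.679e-10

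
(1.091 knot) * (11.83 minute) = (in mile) 0.2475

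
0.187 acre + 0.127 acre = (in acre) 0.314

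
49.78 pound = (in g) 2.258e+04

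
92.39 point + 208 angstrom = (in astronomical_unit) 2.179e-13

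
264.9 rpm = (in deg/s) 1589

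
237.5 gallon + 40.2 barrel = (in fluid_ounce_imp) 2.566e+05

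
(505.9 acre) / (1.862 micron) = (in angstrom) 1.1e+22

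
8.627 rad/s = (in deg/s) 494.3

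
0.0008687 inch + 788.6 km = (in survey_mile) 490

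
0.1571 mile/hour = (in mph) 0.1571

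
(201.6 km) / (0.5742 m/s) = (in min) 5852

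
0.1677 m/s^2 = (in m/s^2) 0.1677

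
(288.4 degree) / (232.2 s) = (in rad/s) 0.02168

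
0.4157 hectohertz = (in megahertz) 4.157e-05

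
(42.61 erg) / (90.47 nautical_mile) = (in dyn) 2.543e-06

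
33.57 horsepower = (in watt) 2.503e+04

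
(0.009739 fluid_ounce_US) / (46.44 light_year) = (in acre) 1.62e-28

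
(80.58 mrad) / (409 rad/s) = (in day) 2.28e-09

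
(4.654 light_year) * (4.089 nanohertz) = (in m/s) 1.8e+08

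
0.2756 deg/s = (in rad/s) 0.00481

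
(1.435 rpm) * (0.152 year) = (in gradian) 4.586e+07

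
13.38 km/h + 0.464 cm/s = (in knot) 7.234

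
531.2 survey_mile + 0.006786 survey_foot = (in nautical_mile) 461.6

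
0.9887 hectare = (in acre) 2.443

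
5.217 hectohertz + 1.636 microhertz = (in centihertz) 5.217e+04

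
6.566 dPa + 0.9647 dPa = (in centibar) 0.0007531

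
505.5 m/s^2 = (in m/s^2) 505.5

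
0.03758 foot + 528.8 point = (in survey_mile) 0.000123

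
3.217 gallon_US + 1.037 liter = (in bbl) 0.08312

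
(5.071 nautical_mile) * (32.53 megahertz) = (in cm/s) 3.055e+13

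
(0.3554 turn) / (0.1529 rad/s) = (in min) 0.2434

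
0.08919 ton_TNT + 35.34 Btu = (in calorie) 8.92e+07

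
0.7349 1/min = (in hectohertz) 0.0001225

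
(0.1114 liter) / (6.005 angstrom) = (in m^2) 1.855e+05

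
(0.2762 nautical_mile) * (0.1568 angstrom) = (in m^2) 8.021e-09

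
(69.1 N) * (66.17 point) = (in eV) 1.007e+19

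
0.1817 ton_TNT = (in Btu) 7.206e+05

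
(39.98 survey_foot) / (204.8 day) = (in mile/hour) 1.541e-06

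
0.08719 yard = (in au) 5.329e-13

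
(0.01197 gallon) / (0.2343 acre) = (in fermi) 4.779e+07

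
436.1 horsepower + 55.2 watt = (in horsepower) 436.2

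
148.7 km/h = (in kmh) 148.7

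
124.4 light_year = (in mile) 7.313e+14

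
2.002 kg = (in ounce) 70.62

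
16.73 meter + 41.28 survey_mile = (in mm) 6.645e+07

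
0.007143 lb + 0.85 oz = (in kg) 0.02734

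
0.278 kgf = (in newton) 2.726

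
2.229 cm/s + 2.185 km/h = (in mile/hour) 1.408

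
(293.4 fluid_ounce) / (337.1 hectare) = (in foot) 8.445e-09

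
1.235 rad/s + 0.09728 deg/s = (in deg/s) 70.86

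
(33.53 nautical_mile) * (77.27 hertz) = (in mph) 1.073e+07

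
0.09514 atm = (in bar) 0.0964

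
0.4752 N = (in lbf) 0.1068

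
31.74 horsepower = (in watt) 2.367e+04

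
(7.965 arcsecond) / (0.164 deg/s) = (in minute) 0.0002248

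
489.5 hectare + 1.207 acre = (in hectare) 490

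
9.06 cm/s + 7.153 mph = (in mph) 7.356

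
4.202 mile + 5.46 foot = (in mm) 6.764e+06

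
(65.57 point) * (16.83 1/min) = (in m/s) 0.006488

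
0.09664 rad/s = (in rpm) 0.9228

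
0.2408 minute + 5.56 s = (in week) 3.308e-05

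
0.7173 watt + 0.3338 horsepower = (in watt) 249.6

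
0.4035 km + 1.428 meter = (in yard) 442.8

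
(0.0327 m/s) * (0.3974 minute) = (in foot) 2.558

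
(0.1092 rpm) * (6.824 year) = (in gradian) 1.567e+08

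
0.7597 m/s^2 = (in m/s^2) 0.7597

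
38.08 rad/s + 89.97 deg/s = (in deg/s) 2272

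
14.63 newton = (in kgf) 1.492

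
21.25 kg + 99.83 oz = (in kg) 24.08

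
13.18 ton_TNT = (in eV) 3.442e+29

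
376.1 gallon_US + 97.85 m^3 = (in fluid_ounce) 3.357e+06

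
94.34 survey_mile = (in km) 151.8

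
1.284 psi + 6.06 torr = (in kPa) 9.661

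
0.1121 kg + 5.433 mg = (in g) 112.1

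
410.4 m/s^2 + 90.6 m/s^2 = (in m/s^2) 501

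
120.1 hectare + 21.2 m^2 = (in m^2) 1.201e+06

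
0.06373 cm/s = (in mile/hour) 0.001426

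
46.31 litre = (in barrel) 0.2913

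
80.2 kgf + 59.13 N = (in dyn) 8.456e+07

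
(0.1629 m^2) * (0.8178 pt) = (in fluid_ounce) 1.589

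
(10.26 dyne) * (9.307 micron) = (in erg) 0.009549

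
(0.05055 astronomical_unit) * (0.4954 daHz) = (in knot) 7.282e+10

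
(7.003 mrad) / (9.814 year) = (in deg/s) 1.296e-09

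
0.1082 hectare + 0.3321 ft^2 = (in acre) 0.2674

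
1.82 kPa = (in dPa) 1.82e+04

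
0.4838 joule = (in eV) 3.02e+18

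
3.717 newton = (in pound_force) 0.8356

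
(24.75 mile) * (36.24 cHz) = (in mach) 42.39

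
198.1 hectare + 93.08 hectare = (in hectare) 291.2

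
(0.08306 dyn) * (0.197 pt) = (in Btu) 5.471e-14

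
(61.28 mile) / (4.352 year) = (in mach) 2.11e-06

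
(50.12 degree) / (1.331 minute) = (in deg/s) 0.6276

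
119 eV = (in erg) 1.907e-10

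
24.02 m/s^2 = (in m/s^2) 24.02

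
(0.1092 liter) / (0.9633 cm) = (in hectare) 1.134e-06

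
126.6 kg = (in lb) 279.1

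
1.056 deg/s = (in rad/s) 0.01843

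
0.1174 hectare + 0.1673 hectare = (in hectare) 0.2847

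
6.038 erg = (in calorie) 1.443e-07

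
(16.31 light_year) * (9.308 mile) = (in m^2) 2.311e+21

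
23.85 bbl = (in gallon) 1002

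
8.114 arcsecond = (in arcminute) 0.1352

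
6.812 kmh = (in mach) 0.005557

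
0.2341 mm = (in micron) 234.1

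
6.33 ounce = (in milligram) 1.795e+05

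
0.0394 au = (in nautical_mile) 3.183e+06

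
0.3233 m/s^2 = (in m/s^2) 0.3233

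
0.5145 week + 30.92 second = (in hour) 86.44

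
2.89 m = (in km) 0.00289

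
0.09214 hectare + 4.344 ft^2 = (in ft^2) 9922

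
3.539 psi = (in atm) 0.2408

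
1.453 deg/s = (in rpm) 0.2422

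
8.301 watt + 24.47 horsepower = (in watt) 1.826e+04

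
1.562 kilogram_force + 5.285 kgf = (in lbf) 15.1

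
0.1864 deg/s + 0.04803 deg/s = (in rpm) 0.03907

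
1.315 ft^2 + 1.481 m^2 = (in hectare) 0.0001603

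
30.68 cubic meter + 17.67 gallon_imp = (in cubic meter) 30.76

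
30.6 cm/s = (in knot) 0.5948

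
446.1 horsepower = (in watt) 3.327e+05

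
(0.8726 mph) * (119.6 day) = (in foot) 1.322e+07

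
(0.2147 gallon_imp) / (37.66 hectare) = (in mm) 2.592e-06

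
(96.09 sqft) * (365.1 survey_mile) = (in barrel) 3.299e+07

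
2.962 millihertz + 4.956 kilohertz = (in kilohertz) 4.956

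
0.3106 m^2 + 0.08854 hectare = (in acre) 0.2189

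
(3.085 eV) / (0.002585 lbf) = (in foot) 1.41e-16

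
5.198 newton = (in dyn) 5.198e+05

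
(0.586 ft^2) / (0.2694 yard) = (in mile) 0.0001373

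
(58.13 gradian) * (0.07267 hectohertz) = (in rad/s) 6.636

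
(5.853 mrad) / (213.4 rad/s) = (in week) 4.535e-11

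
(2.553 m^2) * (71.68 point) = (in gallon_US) 17.05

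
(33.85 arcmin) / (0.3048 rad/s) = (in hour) 8.974e-06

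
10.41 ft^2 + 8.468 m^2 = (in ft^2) 101.6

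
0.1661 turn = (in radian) 1.044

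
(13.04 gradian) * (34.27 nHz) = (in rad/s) 7.02e-09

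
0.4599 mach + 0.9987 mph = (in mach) 0.4612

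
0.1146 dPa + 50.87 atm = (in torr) 3.866e+04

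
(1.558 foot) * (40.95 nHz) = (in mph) 4.35e-08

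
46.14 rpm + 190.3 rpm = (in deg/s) 1419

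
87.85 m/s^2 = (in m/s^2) 87.85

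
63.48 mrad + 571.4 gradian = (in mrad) 9039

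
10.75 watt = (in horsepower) 0.01442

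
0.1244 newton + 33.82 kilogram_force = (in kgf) 33.83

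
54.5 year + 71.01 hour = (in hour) 4.775e+05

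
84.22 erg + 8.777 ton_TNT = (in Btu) 3.481e+07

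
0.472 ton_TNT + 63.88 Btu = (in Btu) 1.872e+06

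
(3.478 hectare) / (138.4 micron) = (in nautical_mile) 1.357e+05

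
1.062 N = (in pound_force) 0.2387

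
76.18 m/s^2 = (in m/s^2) 76.18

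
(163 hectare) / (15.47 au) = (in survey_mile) 4.376e-10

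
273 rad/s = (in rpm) 2607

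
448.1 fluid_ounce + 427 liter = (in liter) 440.3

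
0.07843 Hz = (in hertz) 0.07843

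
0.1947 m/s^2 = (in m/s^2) 0.1947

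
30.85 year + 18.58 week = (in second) 9.841e+08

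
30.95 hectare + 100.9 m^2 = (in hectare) 30.96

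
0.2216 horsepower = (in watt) 165.2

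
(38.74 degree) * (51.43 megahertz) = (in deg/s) 1.992e+09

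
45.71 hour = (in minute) 2743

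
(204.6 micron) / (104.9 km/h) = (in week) 1.161e-11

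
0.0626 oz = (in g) 1.775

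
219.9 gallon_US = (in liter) 832.4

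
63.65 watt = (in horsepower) 0.08536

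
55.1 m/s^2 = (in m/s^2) 55.1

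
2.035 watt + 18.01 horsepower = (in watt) 1.343e+04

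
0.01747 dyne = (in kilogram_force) 1.781e-08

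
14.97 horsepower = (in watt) 1.116e+04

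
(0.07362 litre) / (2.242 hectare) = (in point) 9.308e-06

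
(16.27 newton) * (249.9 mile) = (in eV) 4.084e+25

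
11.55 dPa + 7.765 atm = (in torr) 5901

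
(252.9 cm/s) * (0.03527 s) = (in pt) 252.8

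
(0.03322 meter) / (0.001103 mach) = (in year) 2.805e-09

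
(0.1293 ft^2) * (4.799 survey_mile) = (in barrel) 583.5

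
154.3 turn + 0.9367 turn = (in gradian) 6.209e+04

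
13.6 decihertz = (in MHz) 1.36e-06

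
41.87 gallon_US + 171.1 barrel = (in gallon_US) 7228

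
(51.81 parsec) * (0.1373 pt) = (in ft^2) 8.335e+14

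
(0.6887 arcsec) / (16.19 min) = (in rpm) 3.282e-08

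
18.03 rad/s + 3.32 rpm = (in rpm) 175.5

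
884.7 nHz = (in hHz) 8.847e-09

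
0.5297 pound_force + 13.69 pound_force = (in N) 63.25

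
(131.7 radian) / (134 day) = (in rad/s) 1.138e-05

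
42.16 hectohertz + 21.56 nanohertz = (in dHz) 4.216e+04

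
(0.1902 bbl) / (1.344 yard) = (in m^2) 0.02461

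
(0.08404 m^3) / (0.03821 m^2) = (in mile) 0.001367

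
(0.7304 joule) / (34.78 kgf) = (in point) 6.07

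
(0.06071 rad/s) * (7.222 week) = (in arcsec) 5.47e+10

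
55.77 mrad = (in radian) 0.05577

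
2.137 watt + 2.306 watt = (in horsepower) 0.005958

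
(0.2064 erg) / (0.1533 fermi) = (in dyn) 1.346e+13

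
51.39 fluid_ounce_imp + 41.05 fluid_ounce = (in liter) 2.674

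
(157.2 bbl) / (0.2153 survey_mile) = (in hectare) 7.213e-06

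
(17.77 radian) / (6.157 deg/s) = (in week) 0.0002734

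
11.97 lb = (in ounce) 191.5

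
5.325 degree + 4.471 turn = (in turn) 4.486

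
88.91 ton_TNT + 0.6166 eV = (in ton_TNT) 88.91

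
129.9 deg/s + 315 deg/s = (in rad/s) 7.765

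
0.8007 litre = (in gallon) 0.2115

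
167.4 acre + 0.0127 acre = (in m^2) 6.775e+05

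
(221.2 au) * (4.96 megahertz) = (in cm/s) 1.641e+22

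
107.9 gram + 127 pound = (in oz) 2036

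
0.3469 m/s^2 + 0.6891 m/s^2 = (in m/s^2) 1.036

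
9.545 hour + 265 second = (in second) 3.463e+04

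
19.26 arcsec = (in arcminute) 0.321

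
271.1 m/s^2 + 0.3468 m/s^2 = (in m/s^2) 271.4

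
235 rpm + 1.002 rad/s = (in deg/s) 1467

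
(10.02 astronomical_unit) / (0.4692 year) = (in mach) 297.5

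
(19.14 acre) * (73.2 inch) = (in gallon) 3.804e+07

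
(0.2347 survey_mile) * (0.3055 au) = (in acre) 4.266e+09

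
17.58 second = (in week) 2.907e-05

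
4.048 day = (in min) 5829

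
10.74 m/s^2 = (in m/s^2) 10.74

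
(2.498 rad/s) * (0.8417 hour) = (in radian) 7569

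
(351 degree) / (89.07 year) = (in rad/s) 2.181e-09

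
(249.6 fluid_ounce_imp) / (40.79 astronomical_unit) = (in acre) 2.872e-19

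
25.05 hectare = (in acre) 61.9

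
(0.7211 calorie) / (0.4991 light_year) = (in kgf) 6.516e-17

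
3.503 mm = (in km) 3.503e-06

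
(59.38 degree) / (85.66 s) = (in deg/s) 0.6932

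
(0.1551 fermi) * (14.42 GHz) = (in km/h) 8.052e-06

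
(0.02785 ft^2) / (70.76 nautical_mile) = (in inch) 7.773e-07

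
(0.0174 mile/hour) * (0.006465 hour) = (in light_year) 1.914e-17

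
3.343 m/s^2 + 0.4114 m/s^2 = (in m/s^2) 3.754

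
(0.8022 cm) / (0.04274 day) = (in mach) 6.38e-09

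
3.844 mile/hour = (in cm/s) 171.8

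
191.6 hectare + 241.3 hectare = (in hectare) 432.9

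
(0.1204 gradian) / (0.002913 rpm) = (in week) 1.025e-05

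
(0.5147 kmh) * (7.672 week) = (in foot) 2.176e+06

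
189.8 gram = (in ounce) 6.695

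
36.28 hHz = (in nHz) 3.628e+12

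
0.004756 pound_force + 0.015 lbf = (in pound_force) 0.01976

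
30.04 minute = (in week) 0.00298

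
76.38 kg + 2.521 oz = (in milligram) 7.645e+07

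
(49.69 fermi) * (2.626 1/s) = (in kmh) 4.697e-13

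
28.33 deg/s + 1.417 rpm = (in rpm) 6.139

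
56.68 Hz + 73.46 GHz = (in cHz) 7.346e+12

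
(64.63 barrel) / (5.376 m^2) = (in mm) 1911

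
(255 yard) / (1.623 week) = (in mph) 0.0005314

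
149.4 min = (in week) 0.01482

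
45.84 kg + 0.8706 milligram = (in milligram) 4.584e+07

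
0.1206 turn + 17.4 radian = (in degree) 1040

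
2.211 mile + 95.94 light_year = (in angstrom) 9.077e+27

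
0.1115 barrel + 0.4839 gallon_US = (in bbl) 0.123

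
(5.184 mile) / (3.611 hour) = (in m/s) 0.6418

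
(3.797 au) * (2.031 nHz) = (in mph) 2581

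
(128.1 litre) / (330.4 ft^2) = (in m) 0.004173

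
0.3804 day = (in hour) 9.13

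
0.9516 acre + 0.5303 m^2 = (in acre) 0.9517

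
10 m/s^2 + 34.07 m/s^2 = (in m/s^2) 44.07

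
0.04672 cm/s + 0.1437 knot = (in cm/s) 7.439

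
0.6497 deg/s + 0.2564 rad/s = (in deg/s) 15.34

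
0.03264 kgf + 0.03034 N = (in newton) 0.3504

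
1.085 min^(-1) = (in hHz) 0.0001808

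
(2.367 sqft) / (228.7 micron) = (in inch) 3.786e+04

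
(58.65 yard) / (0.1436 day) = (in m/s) 0.004323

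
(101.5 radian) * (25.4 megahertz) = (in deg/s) 1.477e+11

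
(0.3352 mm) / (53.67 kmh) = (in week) 3.718e-11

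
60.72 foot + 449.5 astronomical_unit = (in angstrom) 6.724e+23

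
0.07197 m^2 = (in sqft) 0.7747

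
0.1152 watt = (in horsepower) 0.0001545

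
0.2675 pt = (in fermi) 9.437e+10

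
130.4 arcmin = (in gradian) 2.415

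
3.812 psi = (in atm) 0.2594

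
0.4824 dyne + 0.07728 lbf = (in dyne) 3.438e+04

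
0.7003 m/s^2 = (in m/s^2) 0.7003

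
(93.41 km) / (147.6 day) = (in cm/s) 0.7325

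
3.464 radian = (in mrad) 3464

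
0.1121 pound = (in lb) 0.1121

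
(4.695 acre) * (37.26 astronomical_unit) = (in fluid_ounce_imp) 3.727e+21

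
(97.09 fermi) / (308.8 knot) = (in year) 1.938e-23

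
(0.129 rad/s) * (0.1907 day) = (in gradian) 1.353e+05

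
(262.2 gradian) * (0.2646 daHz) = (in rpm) 104.1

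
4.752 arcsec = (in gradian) 0.001467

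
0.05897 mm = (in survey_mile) 3.664e-08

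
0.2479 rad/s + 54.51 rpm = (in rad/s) 5.956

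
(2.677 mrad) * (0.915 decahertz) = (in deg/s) 1.403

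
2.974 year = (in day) 1086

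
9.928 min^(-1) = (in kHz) 0.0001655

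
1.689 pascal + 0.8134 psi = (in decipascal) 5.61e+04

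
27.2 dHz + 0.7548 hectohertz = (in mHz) 7.82e+04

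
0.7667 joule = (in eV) 4.785e+18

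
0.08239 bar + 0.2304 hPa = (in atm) 0.08154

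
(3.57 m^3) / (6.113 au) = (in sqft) 4.202e-11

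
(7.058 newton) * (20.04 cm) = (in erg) 1.414e+07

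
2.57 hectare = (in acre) 6.351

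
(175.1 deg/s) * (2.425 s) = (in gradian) 471.8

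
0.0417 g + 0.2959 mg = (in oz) 0.001481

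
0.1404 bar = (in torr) 105.3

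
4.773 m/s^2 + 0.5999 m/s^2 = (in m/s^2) 5.373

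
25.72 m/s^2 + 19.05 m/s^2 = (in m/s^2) 44.77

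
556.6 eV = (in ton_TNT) 2.131e-26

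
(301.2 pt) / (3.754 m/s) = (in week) 4.68e-08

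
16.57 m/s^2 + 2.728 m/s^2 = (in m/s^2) 19.3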